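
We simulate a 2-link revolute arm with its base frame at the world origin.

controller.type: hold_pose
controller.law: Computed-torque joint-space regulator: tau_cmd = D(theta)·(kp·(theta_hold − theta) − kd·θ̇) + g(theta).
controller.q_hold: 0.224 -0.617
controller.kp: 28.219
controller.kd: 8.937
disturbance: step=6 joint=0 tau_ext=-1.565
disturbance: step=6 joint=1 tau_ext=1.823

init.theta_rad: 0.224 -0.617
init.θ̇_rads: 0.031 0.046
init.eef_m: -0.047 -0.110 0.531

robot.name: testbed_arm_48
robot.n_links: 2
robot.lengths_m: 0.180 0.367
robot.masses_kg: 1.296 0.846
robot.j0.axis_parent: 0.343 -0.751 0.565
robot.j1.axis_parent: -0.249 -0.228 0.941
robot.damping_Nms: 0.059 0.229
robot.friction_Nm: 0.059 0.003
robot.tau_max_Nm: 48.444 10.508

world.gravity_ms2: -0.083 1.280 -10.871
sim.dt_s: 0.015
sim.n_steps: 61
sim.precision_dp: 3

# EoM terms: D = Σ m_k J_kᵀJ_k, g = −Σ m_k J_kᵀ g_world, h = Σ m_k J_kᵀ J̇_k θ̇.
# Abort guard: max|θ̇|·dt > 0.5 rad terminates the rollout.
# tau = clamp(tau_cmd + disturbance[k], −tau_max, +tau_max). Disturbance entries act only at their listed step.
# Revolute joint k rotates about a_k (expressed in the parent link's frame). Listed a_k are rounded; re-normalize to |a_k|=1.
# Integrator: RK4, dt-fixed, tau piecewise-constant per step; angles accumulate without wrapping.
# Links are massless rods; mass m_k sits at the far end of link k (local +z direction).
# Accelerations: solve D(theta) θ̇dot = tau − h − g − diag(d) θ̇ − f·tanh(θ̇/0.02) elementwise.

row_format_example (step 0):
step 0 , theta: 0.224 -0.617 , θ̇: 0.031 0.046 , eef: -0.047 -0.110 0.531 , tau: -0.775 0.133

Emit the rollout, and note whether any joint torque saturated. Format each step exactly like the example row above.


step 1 , theta: 0.224 -0.616 , θ̇: 0.021 0.023 , eef: -0.047 -0.110 0.531 , tau: -0.766 0.135
step 2 , theta: 0.225 -0.616 , θ̇: 0.014 0.010 , eef: -0.047 -0.110 0.531 , tau: -0.759 0.135
step 3 , theta: 0.225 -0.616 , θ̇: 0.009 0.003 , eef: -0.047 -0.110 0.531 , tau: -0.753 0.136
step 4 , theta: 0.225 -0.616 , θ̇: 0.005 -0.000 , eef: -0.047 -0.110 0.531 , tau: -0.750 0.136
step 5 , theta: 0.225 -0.616 , θ̇: 0.003 -0.001 , eef: -0.047 -0.110 0.531 , tau: -0.747 0.136
step 6 , theta: 0.225 -0.616 , θ̇: 0.002 -0.001 , eef: -0.047 -0.110 0.531 , tau: -2.310 1.959
step 7 , theta: 0.225 -0.602 , θ̇: -0.022 1.830 , eef: -0.047 -0.108 0.532 , tau: -0.530 -0.092
step 8 , theta: 0.224 -0.580 , θ̇: -0.046 1.169 , eef: -0.048 -0.105 0.532 , tau: -0.552 -0.036
step 9 , theta: 0.224 -0.565 , θ̇: -0.052 0.739 , eef: -0.049 -0.104 0.533 , tau: -0.572 0.001
step 10 , theta: 0.223 -0.557 , θ̇: -0.049 0.458 , eef: -0.049 -0.102 0.533 , tau: -0.591 0.026
step 11 , theta: 0.222 -0.551 , θ̇: -0.042 0.274 , eef: -0.049 -0.102 0.533 , tau: -0.609 0.043
step 12 , theta: 0.222 -0.548 , θ̇: -0.034 0.153 , eef: -0.049 -0.101 0.533 , tau: -0.626 0.055
step 13 , theta: 0.221 -0.546 , θ̇: -0.025 0.073 , eef: -0.049 -0.101 0.533 , tau: -0.640 0.064
step 14 , theta: 0.221 -0.546 , θ̇: -0.017 0.020 , eef: -0.048 -0.101 0.533 , tau: -0.654 0.070
step 15 , theta: 0.221 -0.546 , θ̇: -0.010 -0.012 , eef: -0.048 -0.101 0.533 , tau: -0.664 0.074
step 16 , theta: 0.221 -0.546 , θ̇: -0.005 -0.031 , eef: -0.048 -0.101 0.533 , tau: -0.673 0.077
step 17 , theta: 0.220 -0.546 , θ̇: -0.001 -0.043 , eef: -0.048 -0.101 0.533 , tau: -0.679 0.079
step 18 , theta: 0.220 -0.547 , θ̇: 0.001 -0.051 , eef: -0.048 -0.101 0.533 , tau: -0.683 0.081
step 19 , theta: 0.220 -0.548 , θ̇: 0.003 -0.056 , eef: -0.048 -0.101 0.533 , tau: -0.687 0.082
step 20 , theta: 0.221 -0.549 , θ̇: 0.004 -0.059 , eef: -0.048 -0.101 0.533 , tau: -0.689 0.083
step 21 , theta: 0.221 -0.550 , θ̇: 0.005 -0.061 , eef: -0.048 -0.101 0.533 , tau: -0.692 0.084
step 22 , theta: 0.221 -0.551 , θ̇: 0.005 -0.062 , eef: -0.048 -0.101 0.533 , tau: -0.693 0.085
step 23 , theta: 0.221 -0.552 , θ̇: 0.005 -0.063 , eef: -0.048 -0.101 0.533 , tau: -0.695 0.086
step 24 , theta: 0.221 -0.553 , θ̇: 0.006 -0.062 , eef: -0.048 -0.102 0.533 , tau: -0.696 0.087
step 25 , theta: 0.221 -0.553 , θ̇: 0.006 -0.062 , eef: -0.048 -0.102 0.533 , tau: -0.697 0.088
step 26 , theta: 0.221 -0.554 , θ̇: 0.006 -0.061 , eef: -0.048 -0.102 0.533 , tau: -0.698 0.089
step 27 , theta: 0.221 -0.555 , θ̇: 0.006 -0.061 , eef: -0.048 -0.102 0.533 , tau: -0.699 0.089
step 28 , theta: 0.221 -0.556 , θ̇: 0.006 -0.060 , eef: -0.048 -0.102 0.533 , tau: -0.700 0.090
step 29 , theta: 0.221 -0.557 , θ̇: 0.006 -0.059 , eef: -0.048 -0.102 0.533 , tau: -0.701 0.091
step 30 , theta: 0.221 -0.558 , θ̇: 0.006 -0.058 , eef: -0.048 -0.102 0.533 , tau: -0.702 0.091
step 31 , theta: 0.221 -0.559 , θ̇: 0.005 -0.057 , eef: -0.048 -0.102 0.533 , tau: -0.703 0.092
step 32 , theta: 0.222 -0.560 , θ̇: 0.005 -0.056 , eef: -0.048 -0.103 0.533 , tau: -0.703 0.093
step 33 , theta: 0.222 -0.561 , θ̇: 0.005 -0.055 , eef: -0.048 -0.103 0.533 , tau: -0.704 0.093
step 34 , theta: 0.222 -0.561 , θ̇: 0.005 -0.054 , eef: -0.048 -0.103 0.533 , tau: -0.705 0.094
step 35 , theta: 0.222 -0.562 , θ̇: 0.005 -0.054 , eef: -0.048 -0.103 0.533 , tau: -0.706 0.094
step 36 , theta: 0.222 -0.563 , θ̇: 0.005 -0.053 , eef: -0.048 -0.103 0.533 , tau: -0.706 0.095
step 37 , theta: 0.222 -0.564 , θ̇: 0.005 -0.052 , eef: -0.048 -0.103 0.533 , tau: -0.707 0.096
step 38 , theta: 0.222 -0.565 , θ̇: 0.005 -0.051 , eef: -0.048 -0.103 0.533 , tau: -0.708 0.096
step 39 , theta: 0.222 -0.565 , θ̇: 0.005 -0.050 , eef: -0.048 -0.103 0.533 , tau: -0.708 0.097
step 40 , theta: 0.222 -0.566 , θ̇: 0.004 -0.049 , eef: -0.048 -0.103 0.533 , tau: -0.709 0.097
step 41 , theta: 0.222 -0.567 , θ̇: 0.004 -0.048 , eef: -0.048 -0.103 0.533 , tau: -0.709 0.098
step 42 , theta: 0.222 -0.567 , θ̇: 0.004 -0.047 , eef: -0.048 -0.104 0.533 , tau: -0.710 0.098
step 43 , theta: 0.222 -0.568 , θ̇: 0.004 -0.047 , eef: -0.048 -0.104 0.533 , tau: -0.711 0.099
step 44 , theta: 0.222 -0.569 , θ̇: 0.004 -0.046 , eef: -0.048 -0.104 0.533 , tau: -0.711 0.099
step 45 , theta: 0.222 -0.570 , θ̇: 0.004 -0.045 , eef: -0.048 -0.104 0.533 , tau: -0.712 0.100
step 46 , theta: 0.222 -0.570 , θ̇: 0.004 -0.044 , eef: -0.048 -0.104 0.533 , tau: -0.712 0.100
step 47 , theta: 0.223 -0.571 , θ̇: 0.004 -0.044 , eef: -0.048 -0.104 0.533 , tau: -0.713 0.101
step 48 , theta: 0.223 -0.572 , θ̇: 0.004 -0.043 , eef: -0.048 -0.104 0.533 , tau: -0.713 0.101
step 49 , theta: 0.223 -0.572 , θ̇: 0.004 -0.042 , eef: -0.048 -0.104 0.533 , tau: -0.714 0.102
step 50 , theta: 0.223 -0.573 , θ̇: 0.004 -0.041 , eef: -0.048 -0.104 0.533 , tau: -0.714 0.102
step 51 , theta: 0.223 -0.573 , θ̇: 0.003 -0.041 , eef: -0.048 -0.104 0.533 , tau: -0.715 0.103
step 52 , theta: 0.223 -0.574 , θ̇: 0.003 -0.040 , eef: -0.048 -0.104 0.533 , tau: -0.715 0.103
step 53 , theta: 0.223 -0.575 , θ̇: 0.003 -0.039 , eef: -0.048 -0.105 0.533 , tau: -0.716 0.104
step 54 , theta: 0.223 -0.575 , θ̇: 0.003 -0.039 , eef: -0.048 -0.105 0.532 , tau: -0.716 0.104
step 55 , theta: 0.223 -0.576 , θ̇: 0.003 -0.038 , eef: -0.048 -0.105 0.532 , tau: -0.717 0.105
step 56 , theta: 0.223 -0.576 , θ̇: 0.003 -0.037 , eef: -0.048 -0.105 0.532 , tau: -0.717 0.105
step 57 , theta: 0.223 -0.577 , θ̇: 0.003 -0.037 , eef: -0.048 -0.105 0.532 , tau: -0.718 0.105
step 58 , theta: 0.223 -0.577 , θ̇: 0.003 -0.036 , eef: -0.048 -0.105 0.532 , tau: -0.718 0.106
step 59 , theta: 0.223 -0.578 , θ̇: 0.003 -0.035 , eef: -0.048 -0.105 0.532 , tau: -0.719 0.106
step 60 , theta: 0.223 -0.578 , θ̇: 0.003 -0.035 , eef: -0.048 -0.105 0.532 , tau: -0.719 0.107
step 61 , theta: 0.223 -0.579 , θ̇: 0.003 -0.034 , eef: -0.048 -0.105 0.532
any joint saturated: no


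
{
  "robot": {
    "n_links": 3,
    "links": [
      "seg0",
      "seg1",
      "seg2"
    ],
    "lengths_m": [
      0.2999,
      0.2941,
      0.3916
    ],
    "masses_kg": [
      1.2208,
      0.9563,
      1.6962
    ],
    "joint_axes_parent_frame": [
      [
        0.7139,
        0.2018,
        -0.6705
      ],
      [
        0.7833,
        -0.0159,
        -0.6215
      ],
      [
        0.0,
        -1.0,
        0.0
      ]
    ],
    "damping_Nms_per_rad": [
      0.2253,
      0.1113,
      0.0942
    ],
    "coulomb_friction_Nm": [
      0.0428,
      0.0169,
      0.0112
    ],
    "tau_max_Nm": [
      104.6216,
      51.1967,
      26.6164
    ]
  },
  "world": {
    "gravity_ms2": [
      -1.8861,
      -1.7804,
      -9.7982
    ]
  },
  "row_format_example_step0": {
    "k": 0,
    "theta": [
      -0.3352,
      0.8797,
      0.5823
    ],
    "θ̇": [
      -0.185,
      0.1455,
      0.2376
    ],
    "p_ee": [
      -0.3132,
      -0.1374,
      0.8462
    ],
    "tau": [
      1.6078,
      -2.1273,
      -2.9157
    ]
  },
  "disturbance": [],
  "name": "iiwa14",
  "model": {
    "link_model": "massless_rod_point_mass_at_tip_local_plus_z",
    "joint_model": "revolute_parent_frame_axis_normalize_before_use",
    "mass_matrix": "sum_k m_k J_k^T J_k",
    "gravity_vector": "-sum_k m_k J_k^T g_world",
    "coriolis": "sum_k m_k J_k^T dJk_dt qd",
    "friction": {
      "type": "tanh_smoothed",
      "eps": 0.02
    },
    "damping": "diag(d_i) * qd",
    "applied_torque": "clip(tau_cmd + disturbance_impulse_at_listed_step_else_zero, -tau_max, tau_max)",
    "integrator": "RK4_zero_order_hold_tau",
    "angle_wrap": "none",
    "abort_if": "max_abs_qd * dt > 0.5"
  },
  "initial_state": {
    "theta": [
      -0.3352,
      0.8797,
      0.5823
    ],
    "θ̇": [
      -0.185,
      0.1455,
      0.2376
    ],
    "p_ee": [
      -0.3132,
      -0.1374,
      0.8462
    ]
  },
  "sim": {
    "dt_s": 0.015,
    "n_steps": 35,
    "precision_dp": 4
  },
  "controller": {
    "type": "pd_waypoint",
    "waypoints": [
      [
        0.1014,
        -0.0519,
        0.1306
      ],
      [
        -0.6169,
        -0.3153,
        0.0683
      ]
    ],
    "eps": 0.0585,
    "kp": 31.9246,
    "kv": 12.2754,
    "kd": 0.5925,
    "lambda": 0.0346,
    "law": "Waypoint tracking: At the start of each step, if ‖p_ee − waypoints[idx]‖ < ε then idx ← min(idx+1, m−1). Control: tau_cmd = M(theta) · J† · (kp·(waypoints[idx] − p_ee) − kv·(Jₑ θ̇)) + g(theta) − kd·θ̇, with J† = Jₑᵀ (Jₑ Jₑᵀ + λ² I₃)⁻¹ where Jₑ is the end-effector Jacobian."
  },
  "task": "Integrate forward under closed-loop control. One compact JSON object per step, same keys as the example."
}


{"k":1,"theta":[-0.3373,0.8826,0.5865],"\u03b8\u0307":[-0.1005,0.2439,0.3161],"p_ee":[-0.3149,-0.1366,0.845],"tau":[1.807,-2.6336,-3.0541]}
{"k":2,"theta":[-0.3376,0.8862,0.5921],"\u03b8\u0307":[0.062,0.2387,0.435],"p_ee":[-0.3168,-0.1365,0.8434],"tau":[2.3734,-2.9342,-3.1743]}
{"k":3,"theta":[-0.3347,0.8889,0.5999],"\u03b8\u0307":[0.3183,0.1282,0.6038],"p_ee":[-0.3191,-0.1368,0.8413],"tau":[3.5342,-3.0207,-3.2763]}
{"k":4,"theta":[-0.3269,0.8889,0.6109],"\u03b8\u0307":[0.7254,-0.1296,0.8576],"p_ee":[-0.3215,-0.1377,0.8389],"tau":[5.5736,-2.8425,-3.3721]}
{"k":5,"theta":[-0.3112,0.8834,0.6267],"\u03b8\u0307":[1.3654,-0.6021,1.2466],"p_ee":[-0.3241,-0.139,0.8362],"tau":[8.8034,-2.3182,-3.4726]}
{"k":6,"theta":[-0.2833,0.8684,0.6498],"\u03b8\u0307":[2.3496,-1.3921,1.8395],"p_ee":[-0.3266,-0.1407,0.833],"tau":[13.2254,-1.3744,-3.585]}
{"k":7,"theta":[-0.2373,0.8385,0.6839],"\u03b8\u0307":[3.7713,-2.607,2.6942],"p_ee":[-0.3288,-0.1428,0.8292],"tau":[17.5359,-0.125,-3.691]}
{"k":8,"theta":[-0.1673,0.7873,0.7323],"\u03b8\u0307":[5.5526,-4.2425,3.7593],"p_ee":[-0.3304,-0.1455,0.8241],"tau":[18.3642,0.8908,-3.7134]}
{"k":9,"theta":[-0.0713,0.7111,0.7962],"\u03b8\u0307":[7.2381,-5.9687,4.7362],"p_ee":[-0.3306,-0.1488,0.817],"tau":[13.3152,0.9743,-3.5288]}
{"k":10,"theta":[0.0445,0.6127,0.8709],"\u03b8\u0307":[8.2053,-7.1978,5.2175],"p_ee":[-0.3289,-0.1532,0.8074],"tau":[4.9348,0.0413,-3.1046]}
{"k":11,"theta":[0.1679,0.5021,0.9484],"\u03b8\u0307":[8.2685,-7.5863,5.106],"p_ee":[-0.3259,-0.159,0.7951],"tau":[-2.9075,-1.4627,-2.5918]}
{"k":12,"theta":[0.2875,0.391,1.0213],"\u03b8\u0307":[7.7037,-7.2255,4.6333],"p_ee":[-0.3226,-0.1661,0.7809],"tau":[-8.8056,-3.1186,-2.1783]}
{"k":13,"theta":[0.3966,0.2885,1.0864],"\u03b8\u0307":[6.8661,-6.45,4.0704],"p_ee":[-0.32,-0.1741,0.7656],"tau":[-12.9534,-4.6444,-1.9517]}
{"k":14,"theta":[0.4929,0.1979,1.1436],"\u03b8\u0307":[5.9994,-5.6348,3.5775],"p_ee":[-0.3184,-0.1822,0.75],"tau":[-15.8633,-5.8574,-1.9139]}
{"k":15,"theta":[0.5767,0.1182,1.1942],"\u03b8\u0307":[5.2104,-5.0275,3.2024],"p_ee":[-0.3178,-0.1894,0.7346],"tau":[-17.9667,-6.7003,-2.0366]}
{"k":16,"theta":[0.6494,0.0457,1.2401],"\u03b8\u0307":[4.5057,-4.6911,2.9307],"p_ee":[-0.318,-0.1952,0.7196],"tau":[-19.5511,-7.2247,-2.2888]}
{"k":17,"theta":[0.7119,-0.0234,1.2824],"\u03b8\u0307":[3.8502,-4.5736,2.7312],"p_ee":[-0.3187,-0.1995,0.7051],"tau":[-20.7465,-7.5036,-2.6418]}
{"k":18,"theta":[0.7648,-0.0919,1.3221],"\u03b8\u0307":[3.2068,-4.5903,2.579],"p_ee":[-0.3197,-0.2019,0.6913],"tau":[-21.5173,-7.5571,-3.0677]}
{"k":19,"theta":[0.8078,-0.1609,1.3598],"\u03b8\u0307":[2.5502,-4.6571,2.459],"p_ee":[-0.321,-0.2025,0.6781],"tau":[-21.6706,-7.3331,-3.5377]}
{"k":20,"theta":[0.8409,-0.2308,1.3959],"\u03b8\u0307":[1.8696,-4.6892,2.3647],"p_ee":[-0.3225,-0.2015,0.6654],"tau":[-20.9123,-6.7389,-4.0201]}
{"k":21,"theta":[0.8637,-0.3002,1.4308],"\u03b8\u0307":[1.1713,-4.6018,2.2944],"p_ee":[-0.3243,-0.1989,0.6533],"tau":[-18.9968,-5.7134,-4.4811]}
{"k":22,"theta":[0.876,-0.367,1.4648],"\u03b8\u0307":[0.4824,-4.3268,2.2487],"p_ee":[-0.3262,-0.195,0.6416],"tau":[-15.9287,-4.306,-4.8879]}
{"k":23,"theta":[0.8785,-0.4281,1.4983],"\u03b8\u0307":[-0.1499,-3.8426,2.2262],"p_ee":[-0.3284,-0.19,0.6302],"tau":[-12.062,-2.6925,-5.2151]}
{"k":24,"theta":[0.8723,-0.4806,1.5316],"\u03b8\u0307":[-0.6678,-3.1898,2.2218],"p_ee":[-0.3306,-0.1842,0.6188],"tau":[-7.9772,-1.0996,-5.4523]}
{"k":25,"theta":[0.8594,-0.5225,1.5649],"\u03b8\u0307":[-1.0361,-2.4243,2.2267],"p_ee":[-0.3327,-0.1782,0.6075],"tau":[-4.1458,0.2999,-5.6036]}
{"k":26,"theta":[0.8424,-0.5527,1.5984],"\u03b8\u0307":[-1.2297,-1.6321,2.2332],"p_ee":[-0.3347,-0.1722,0.5959],"tau":[-0.8632,1.4433,-5.6855]}
{"k":27,"theta":[0.8237,-0.5713,1.6319],"\u03b8\u0307":[-1.2468,-0.8756,2.2364],"p_ee":[-0.3364,-0.1665,0.5841],"tau":[1.8391,2.3687,-5.7188]}
{"k":28,"theta":[0.806,-0.579,1.6654],"\u03b8\u0307":[-1.1007,-0.1838,2.2346],"p_ee":[-0.3377,-0.1613,0.5721],"tau":[4.1365,3.1806,-5.7217]}
{"k":29,"theta":[0.7916,-0.5769,1.6989],"\u03b8\u0307":[-0.8049,0.4324,2.2286],"p_ee":[-0.3386,-0.1567,0.5598],"tau":[6.3037,4.0166,-5.706]}
{"k":30,"theta":[0.7827,-0.5659,1.7323],"\u03b8\u0307":[-0.374,1.0115,2.2199],"p_ee":[-0.3389,-0.1528,0.5473],"tau":[8.7136,5.013,-5.6761]}
{"k":31,"theta":[0.7813,-0.5462,1.7655],"\u03b8\u0307":[0.1958,1.5898,2.2105],"p_ee":[-0.3386,-0.1495,0.5345],"tau":[11.687,6.288,-5.6293]}
{"k":32,"theta":[0.7896,-0.5175,1.7986],"\u03b8\u0307":[0.9219,2.2069,2.2035],"p_ee":[-0.3376,-0.1467,0.5216],"tau":[15.3248,7.8627,-5.5585]}
{"k":33,"theta":[0.8103,-0.4792,1.8316],"\u03b8\u0307":[1.8416,2.8756,2.2047],"p_ee":[-0.3359,-0.1444,0.5086],"tau":[19.0403,9.4978,-5.4526]}
{"k":34,"theta":[0.8462,-0.4305,1.8648],"\u03b8\u0307":[2.9662,3.5797,2.224],"p_ee":[-0.3332,-0.1424,0.4954],"tau":[21.2071,10.5253,-5.2985]}
{"k":35,"theta":[0.9002,-0.3717,1.8985],"\u03b8\u0307":[4.2398,4.2305,2.2731],"p_ee":[-0.3293,-0.1407,0.4824]}


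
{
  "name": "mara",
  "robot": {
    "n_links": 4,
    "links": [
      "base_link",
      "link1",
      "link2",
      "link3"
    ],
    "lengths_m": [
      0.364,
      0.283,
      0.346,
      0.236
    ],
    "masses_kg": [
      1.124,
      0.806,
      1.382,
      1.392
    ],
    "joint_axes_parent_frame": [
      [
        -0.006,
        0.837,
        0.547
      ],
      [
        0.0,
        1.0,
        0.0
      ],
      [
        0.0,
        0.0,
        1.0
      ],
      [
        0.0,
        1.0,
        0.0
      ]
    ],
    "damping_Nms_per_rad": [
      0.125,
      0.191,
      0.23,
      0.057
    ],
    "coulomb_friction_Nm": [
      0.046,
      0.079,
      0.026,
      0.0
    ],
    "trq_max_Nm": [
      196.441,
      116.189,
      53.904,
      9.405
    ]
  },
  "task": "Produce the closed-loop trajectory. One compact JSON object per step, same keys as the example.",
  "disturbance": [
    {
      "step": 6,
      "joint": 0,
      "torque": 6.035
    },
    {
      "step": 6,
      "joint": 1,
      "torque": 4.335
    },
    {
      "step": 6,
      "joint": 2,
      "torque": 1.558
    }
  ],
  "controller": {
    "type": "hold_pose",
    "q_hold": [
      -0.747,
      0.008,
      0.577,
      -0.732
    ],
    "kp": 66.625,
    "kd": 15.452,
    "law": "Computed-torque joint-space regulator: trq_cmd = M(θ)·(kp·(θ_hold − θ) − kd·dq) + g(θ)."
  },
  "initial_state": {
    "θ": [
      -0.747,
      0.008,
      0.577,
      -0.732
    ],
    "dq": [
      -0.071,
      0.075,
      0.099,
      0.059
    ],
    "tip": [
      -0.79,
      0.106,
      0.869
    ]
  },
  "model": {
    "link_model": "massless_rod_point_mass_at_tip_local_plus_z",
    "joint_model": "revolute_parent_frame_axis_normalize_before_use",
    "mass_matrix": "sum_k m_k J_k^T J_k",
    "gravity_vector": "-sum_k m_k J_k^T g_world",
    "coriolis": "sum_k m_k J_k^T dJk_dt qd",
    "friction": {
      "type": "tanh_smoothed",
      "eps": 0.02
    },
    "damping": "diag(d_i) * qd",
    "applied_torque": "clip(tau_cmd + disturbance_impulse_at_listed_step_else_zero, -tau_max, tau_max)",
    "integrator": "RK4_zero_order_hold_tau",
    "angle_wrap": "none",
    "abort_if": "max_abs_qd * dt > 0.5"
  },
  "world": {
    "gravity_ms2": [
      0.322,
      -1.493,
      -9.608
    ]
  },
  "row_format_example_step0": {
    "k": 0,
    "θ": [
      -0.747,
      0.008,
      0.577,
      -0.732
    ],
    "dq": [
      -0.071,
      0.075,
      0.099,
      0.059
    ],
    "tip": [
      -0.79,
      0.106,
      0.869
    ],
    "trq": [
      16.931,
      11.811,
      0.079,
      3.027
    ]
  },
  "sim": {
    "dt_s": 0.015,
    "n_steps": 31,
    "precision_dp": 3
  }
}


{"k":1,"\u03b8":[-0.748,0.009,0.578,-0.731],"dq":[-0.035,0.031,0.054,0.053],"tip":[-0.79,0.106,0.869],"trq":[16.87,11.806,0.094,3.035]}
{"k":2,"\u03b8":[-0.748,0.009,0.579,-0.73],"dq":[-0.013,0.006,0.022,0.044],"tip":[-0.79,0.106,0.869],"trq":[16.821,11.798,0.103,3.041]}
{"k":3,"\u03b8":[-0.748,0.009,0.579,-0.73],"dq":[-0.005,-0.0,0.005,0.031],"tip":[-0.79,0.106,0.869],"trq":[16.783,11.782,0.106,3.047]}
{"k":4,"\u03b8":[-0.748,0.009,0.579,-0.729],"dq":[-0.002,-0.001,-0.0,0.021],"tip":[-0.791,0.106,0.869],"trq":[16.754,11.766,0.106,3.052]}
{"k":5,"\u03b8":[-0.748,0.009,0.579,-0.729],"dq":[-0.001,-0.001,-0.002,0.013],"tip":[-0.791,0.106,0.869],"trq":[16.73,11.752,0.104,3.055]}
{"k":6,"\u03b8":[-0.748,0.009,0.579,-0.729],"dq":[-0.0,-0.001,-0.002,0.007],"tip":[-0.791,0.106,0.869],"trq":[22.745,16.075,1.66,3.059]}
{"k":7,"\u03b8":[-0.748,0.009,0.584,-0.729],"dq":[0.002,0.001,0.622,-0.009],"tip":[-0.79,0.105,0.87],"trq":[15.25,10.688,-0.243,3.062]}
{"k":8,"\u03b8":[-0.748,0.009,0.591,-0.729],"dq":[0.005,0.005,0.385,-0.03],"tip":[-0.79,0.104,0.87],"trq":[15.489,10.857,-0.139,3.065]}
{"k":9,"\u03b8":[-0.748,0.009,0.596,-0.73],"dq":[0.007,0.005,0.225,-0.037],"tip":[-0.79,0.103,0.87],"trq":[15.693,11.003,-0.064,3.067]}
{"k":10,"\u03b8":[-0.748,0.009,0.598,-0.73],"dq":[0.008,0.004,0.115,-0.038],"tip":[-0.79,0.102,0.87],"trq":[15.865,11.127,-0.012,3.067]}
{"k":11,"\u03b8":[-0.748,0.009,0.599,-0.731],"dq":[0.008,0.003,0.042,-0.035],"tip":[-0.79,0.102,0.87],"trq":[16.011,11.231,0.026,3.068]}
{"k":12,"\u03b8":[-0.748,0.009,0.6,-0.731],"dq":[0.007,0.002,-0.001,-0.03],"tip":[-0.79,0.102,0.87],"trq":[16.133,11.319,0.051,3.069]}
{"k":13,"\u03b8":[-0.748,0.009,0.6,-0.732],"dq":[0.005,0.001,-0.015,-0.021],"tip":[-0.79,0.102,0.87],"trq":[16.235,11.392,0.064,3.069]}
{"k":14,"\u03b8":[-0.748,0.009,0.599,-0.732],"dq":[0.004,-0.0,-0.021,-0.014],"tip":[-0.79,0.102,0.87],"trq":[16.32,11.451,0.072,3.07]}
{"k":15,"\u03b8":[-0.748,0.009,0.599,-0.732],"dq":[0.002,-0.001,-0.023,-0.008],"tip":[-0.79,0.102,0.87],"trq":[16.39,11.501,0.077,3.07]}
{"k":16,"\u03b8":[-0.748,0.009,0.599,-0.732],"dq":[0.001,-0.002,-0.024,-0.003],"tip":[-0.79,0.102,0.87],"trq":[16.447,11.542,0.081,3.071]}
{"k":17,"\u03b8":[-0.748,0.009,0.598,-0.732],"dq":[-0.0,-0.002,-0.024,0.001],"tip":[-0.79,0.102,0.87],"trq":[16.494,11.575,0.085,3.071]}
{"k":18,"\u03b8":[-0.748,0.009,0.598,-0.732],"dq":[-0.001,-0.002,-0.024,0.004],"tip":[-0.79,0.102,0.87],"trq":[16.532,11.602,0.087,3.071]}
{"k":19,"\u03b8":[-0.748,0.009,0.598,-0.732],"dq":[-0.001,-0.002,-0.024,0.006],"tip":[-0.79,0.102,0.87],"trq":[16.563,11.624,0.089,3.072]}
{"k":20,"\u03b8":[-0.748,0.009,0.597,-0.732],"dq":[-0.002,-0.003,-0.023,0.007],"tip":[-0.79,0.102,0.87],"trq":[16.587,11.642,0.091,3.072]}
{"k":21,"\u03b8":[-0.748,0.009,0.597,-0.732],"dq":[-0.002,-0.003,-0.023,0.008],"tip":[-0.79,0.102,0.87],"trq":[16.607,11.657,0.092,3.072]}
{"k":22,"\u03b8":[-0.748,0.009,0.597,-0.732],"dq":[-0.002,-0.003,-0.022,0.009],"tip":[-0.79,0.103,0.87],"trq":[16.623,11.669,0.093,3.072]}
{"k":23,"\u03b8":[-0.748,0.009,0.596,-0.732],"dq":[-0.002,-0.003,-0.022,0.009],"tip":[-0.79,0.103,0.87],"trq":[16.635,11.678,0.094,3.072]}
{"k":24,"\u03b8":[-0.748,0.009,0.596,-0.732],"dq":[-0.002,-0.003,-0.021,0.009],"tip":[-0.79,0.103,0.87],"trq":[16.645,11.685,0.094,3.072]}
{"k":25,"\u03b8":[-0.748,0.009,0.596,-0.732],"dq":[-0.002,-0.002,-0.021,0.009],"tip":[-0.79,0.103,0.87],"trq":[16.652,11.691,0.095,3.072]}
{"k":26,"\u03b8":[-0.748,0.009,0.595,-0.731],"dq":[-0.002,-0.002,-0.02,0.008],"tip":[-0.79,0.103,0.87],"trq":[16.657,11.695,0.095,3.072]}
{"k":27,"\u03b8":[-0.748,0.009,0.595,-0.731],"dq":[-0.002,-0.002,-0.02,0.008],"tip":[-0.79,0.103,0.87],"trq":[16.661,11.699,0.095,3.072]}
{"k":28,"\u03b8":[-0.748,0.009,0.595,-0.731],"dq":[-0.002,-0.002,-0.019,0.008],"tip":[-0.79,0.103,0.87],"trq":[16.664,11.701,0.096,3.072]}
{"k":29,"\u03b8":[-0.748,0.009,0.594,-0.731],"dq":[-0.001,-0.002,-0.019,0.007],"tip":[-0.79,0.103,0.87],"trq":[16.665,11.703,0.096,3.072]}
{"k":30,"\u03b8":[-0.748,0.009,0.594,-0.731],"dq":[-0.001,-0.002,-0.018,0.007],"tip":[-0.79,0.103,0.87],"trq":[16.666,11.704,0.096,3.072]}
{"k":31,"\u03b8":[-0.748,0.009,0.594,-0.731],"dq":[-0.001,-0.002,-0.018,0.006],"tip":[-0.79,0.103,0.87]}


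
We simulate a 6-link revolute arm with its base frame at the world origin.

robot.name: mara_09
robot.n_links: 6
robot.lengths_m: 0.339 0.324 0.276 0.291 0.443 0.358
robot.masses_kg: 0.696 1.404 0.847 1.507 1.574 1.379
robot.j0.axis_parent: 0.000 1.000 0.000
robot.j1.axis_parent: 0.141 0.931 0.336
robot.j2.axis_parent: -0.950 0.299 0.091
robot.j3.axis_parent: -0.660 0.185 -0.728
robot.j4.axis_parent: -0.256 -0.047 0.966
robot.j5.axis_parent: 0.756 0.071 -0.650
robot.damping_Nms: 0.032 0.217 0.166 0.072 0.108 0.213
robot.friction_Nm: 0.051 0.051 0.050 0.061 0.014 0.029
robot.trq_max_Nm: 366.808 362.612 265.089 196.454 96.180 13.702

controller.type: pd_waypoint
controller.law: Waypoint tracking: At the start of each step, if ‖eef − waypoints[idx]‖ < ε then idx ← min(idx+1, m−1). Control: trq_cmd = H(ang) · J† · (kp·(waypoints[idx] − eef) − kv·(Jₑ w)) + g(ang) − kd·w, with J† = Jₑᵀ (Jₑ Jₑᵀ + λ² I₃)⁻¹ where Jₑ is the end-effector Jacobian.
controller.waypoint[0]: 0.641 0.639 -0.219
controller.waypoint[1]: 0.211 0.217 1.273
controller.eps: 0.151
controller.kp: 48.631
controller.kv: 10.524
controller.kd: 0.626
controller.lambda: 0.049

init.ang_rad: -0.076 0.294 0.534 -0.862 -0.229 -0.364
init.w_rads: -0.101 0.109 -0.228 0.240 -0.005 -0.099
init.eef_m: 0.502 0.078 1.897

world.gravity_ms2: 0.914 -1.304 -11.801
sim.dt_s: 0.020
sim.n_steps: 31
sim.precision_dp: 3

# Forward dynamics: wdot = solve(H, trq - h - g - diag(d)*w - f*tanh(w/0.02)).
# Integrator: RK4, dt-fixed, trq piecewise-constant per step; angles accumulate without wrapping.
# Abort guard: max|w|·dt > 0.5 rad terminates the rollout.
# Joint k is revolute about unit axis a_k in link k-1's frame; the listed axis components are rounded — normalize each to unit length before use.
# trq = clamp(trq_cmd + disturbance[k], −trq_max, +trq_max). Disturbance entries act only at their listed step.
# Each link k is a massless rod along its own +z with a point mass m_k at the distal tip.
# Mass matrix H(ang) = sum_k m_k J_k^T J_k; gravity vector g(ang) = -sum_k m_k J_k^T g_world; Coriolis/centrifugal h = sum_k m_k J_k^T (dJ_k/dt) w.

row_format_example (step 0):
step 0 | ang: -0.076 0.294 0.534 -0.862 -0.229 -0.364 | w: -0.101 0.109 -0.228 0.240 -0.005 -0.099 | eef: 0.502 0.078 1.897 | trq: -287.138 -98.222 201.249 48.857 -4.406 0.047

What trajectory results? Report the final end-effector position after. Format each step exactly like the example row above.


step 1 | ang: -0.134 0.346 0.575 -0.939 -0.253 -0.378 | w: -5.330 4.611 4.131 -7.668 -2.707 -1.047 | eef: 0.500 0.081 1.880 | trq: -230.479 -78.500 154.640 39.553 -2.588 1.589
step 2 | ang: -0.269 0.459 0.672 -1.127 -0.317 -0.376 | w: -7.692 5.826 5.460 -11.032 -4.229 1.303 | eef: 0.503 0.095 1.828 | trq: -161.736 -45.735 108.766 22.553 -2.393 1.914
step 3 | ang: -0.432 0.573 0.779 -1.359 -0.404 -0.320 | w: -8.321 5.125 5.338 -12.015 -5.315 4.286 | eef: 0.506 0.119 1.746 | trq: -79.350 -12.030 62.256 6.740 -1.698 1.255
step 4 | ang: -0.598 0.667 0.879 -1.593 -0.520 -0.213 | w: -8.249 4.202 4.697 -11.075 -7.862 6.118 | eef: 0.506 0.152 1.636 | trq: -0.119 14.157 24.688 -1.793 1.108 -0.112
step 5 | ang: -0.757 0.738 0.970 -1.821 -0.622 -0.069 | w: -7.618 2.849 4.466 -11.618 -3.017 7.984 | eef: 0.497 0.188 1.507 | trq: 64.461 35.032 2.786 -2.429 -0.279 -2.668
step 6 | ang: -0.905 0.794 1.057 -2.020 -0.772 0.062 | w: -7.215 2.819 4.335 -8.881 -9.284 5.659 | eef: 0.480 0.225 1.370 | trq: 103.933 44.522 -10.707 -1.823 5.247 -3.093
step 7 | ang: -1.038 0.831 1.138 -2.237 -0.762 0.212 | w: -6.236 1.197 3.830 -11.670 5.729 8.446 | eef: 0.461 0.265 1.229 | trq: 103.601 20.927 -32.563 15.168 -2.682 -6.623
step 8 | ang: -1.169 0.880 1.206 -2.416 -0.805 0.308 | w: -6.914 3.721 2.673 -7.070 -6.980 1.952 | eef: 0.443 0.305 1.093 | trq: 106.445 20.592 -27.898 14.825 5.917 -3.542
step 9 | ang: -1.294 0.933 1.262 -2.578 -0.842 0.376 | w: -5.640 1.760 2.843 -8.814 2.243 4.488 | eef: 0.428 0.342 0.963 | trq: 95.819 -3.919 -39.672 33.947 1.469 -6.379
step 10 | ang: -1.408 0.980 1.301 -2.738 -0.841 0.433 | w: -5.787 2.902 0.936 -7.436 -2.202 1.200 | eef: 0.419 0.379 0.838 | trq: 85.597 -14.400 -37.462 40.415 5.171 -5.024
step 11 | ang: -1.514 1.027 1.319 -2.889 -0.872 0.460 | w: -4.749 1.816 0.788 -7.634 -1.256 1.367 | eef: 0.414 0.414 0.720 | trq: 77.935 -24.797 -38.300 50.541 5.656 -5.987
step 12 | ang: -1.599 1.057 1.333 -3.037 -0.905 0.483 | w: -3.827 1.254 0.568 -7.192 -2.241 0.876 | eef: 0.413 0.447 0.609 | trq: 69.211 -31.414 -36.450 56.325 7.004 -6.285
step 13 | ang: -1.666 1.078 1.348 -3.174 -0.941 0.503 | w: -2.907 0.878 0.891 -6.475 -1.451 1.061 | eef: 0.413 0.477 0.504 | trq: 59.974 -37.415 -34.841 60.369 6.989 -6.773
step 14 | ang: -1.718 1.097 1.368 -3.293 -0.967 0.521 | w: -2.260 1.056 0.965 -5.427 -1.173 0.649 | eef: 0.416 0.504 0.408 | trq: 49.279 -42.491 -32.719 61.515 7.066 -6.646
step 15 | ang: -1.758 1.121 1.388 -3.391 -0.983 0.530 | w: -1.767 1.439 1.016 -4.327 -0.484 0.200 | eef: 0.421 0.529 0.319 | trq: 37.749 -47.054 -30.824 60.945 6.815 -6.427
step 16 | ang: -1.790 1.154 1.408 -3.467 -0.987 0.528 | w: -1.411 1.899 0.977 -3.268 -0.020 -0.415 | eef: 0.427 0.551 0.239 | trq: 26.102 -50.781 -29.291 58.891 6.735 -6.142
step 17 | ang: -1.815 1.196 1.427 -3.523 -0.982 0.514 | w: -1.161 2.306 0.930 -2.340 0.409 -0.981 | eef: 0.434 0.569 0.166 | trq: 15.424 -53.695 -28.377 56.106 6.760 -5.971
step 18 | ang: -1.837 1.245 1.446 -3.562 -0.970 0.490 | w: -1.011 2.619 0.879 -1.569 0.738 -1.435 | eef: 0.442 0.584 0.101 | trq: 6.665 -55.766 -28.143 53.098 6.929 -5.942
step 19 | ang: -1.857 1.300 1.463 -3.588 -0.952 0.459 | w: -0.957 2.830 0.822 -0.955 0.951 -1.734 | eef: 0.450 0.596 0.042 | trq: 0.307 -57.063 -28.501 50.261 7.211 -6.039
step 20 | ang: -1.876 1.357 1.479 -3.602 -0.931 0.422 | w: -0.980 2.943 0.753 -0.487 1.042 -1.877 | eef: 0.458 0.604 -0.010 | trq: -3.748 -57.701 -29.223 47.788 7.544 -6.203
step 21 | ang: -1.896 1.416 1.493 -3.609 -0.909 0.385 | w: -1.061 2.966 0.675 -0.149 1.034 -1.880 | eef: 0.466 0.610 -0.057 | trq: -5.958 -57.806 -30.038 45.725 7.859 -6.380
step 22 | ang: -1.919 1.475 1.506 -3.610 -0.889 0.348 | w: -1.176 2.908 0.592 0.071 0.961 -1.777 | eef: 0.474 0.614 -0.098 | trq: -6.852 -57.480 -30.722 44.024 8.099 -6.523
step 23 | ang: -1.944 1.532 1.517 -3.607 -0.869 0.315 | w: -1.304 2.776 0.511 0.177 0.864 -1.606 | eef: 0.482 0.616 -0.133 | trq: -6.888 -56.782 -31.125 42.598 8.232 -6.607
step 24 | ang: -1.971 1.585 1.527 -3.604 -0.853 0.285 | w: -1.436 2.596 0.425 0.203 0.722 -1.409 | eef: 0.490 0.616 -0.164 | trq: -6.362 -55.745 -31.232 41.307 8.280 -6.615
step 25 | ang: -2.001 1.635 1.535 -3.600 -0.839 0.259 | w: -1.560 2.377 0.346 0.157 0.613 -1.188 | eef: 0.498 0.616 -0.190 | trq: -24.225 -267.974 -129.534 181.403 31.672 -13.702
step 26 | ang: -2.017 1.651 1.543 -3.599 -0.779 0.309 | w: -0.038 -0.726 0.432 0.035 4.753 5.834 | eef: 0.501 0.610 -0.201 | trq: -25.174 -222.303 -108.322 153.123 24.830 -13.702
step 27 | ang: -2.010 1.618 1.543 -3.590 -0.731 0.441 | w: 0.761 -2.651 -0.296 0.785 0.787 7.442 | eef: 0.495 0.593 -0.184 | trq: -25.612 -173.725 -87.400 122.555 21.513 -13.702
step 28 | ang: -1.989 1.552 1.535 -3.571 -0.714 0.595 | w: 1.372 -3.911 -0.461 0.984 1.183 7.846 | eef: 0.482 0.571 -0.142 | trq: -23.501 -129.930 -65.769 95.341 15.037 -13.702
step 29 | ang: -1.959 1.468 1.521 -3.549 -0.721 0.723 | w: 1.639 -4.589 -0.862 1.221 -1.402 5.040 | eef: 0.467 0.548 -0.078 | trq: -15.828 -91.843 -48.162 70.166 11.353 -10.028
step 30 | ang: -1.926 1.374 1.503 -3.521 -0.751 0.806 | w: 1.717 -4.763 -0.982 1.532 -1.429 3.208 | eef: 0.452 0.526 0.004 | trq: -8.186 -62.158 -33.629 50.404 7.504 -6.206
step 31 | ang: -1.892 1.282 1.482 -3.485 -0.774 0.858 | w: 1.603 -4.443 -1.059 2.100 -0.851 1.929 | eef: 0.435 0.506 0.096
final eef position (m): 0.435 0.506 0.096


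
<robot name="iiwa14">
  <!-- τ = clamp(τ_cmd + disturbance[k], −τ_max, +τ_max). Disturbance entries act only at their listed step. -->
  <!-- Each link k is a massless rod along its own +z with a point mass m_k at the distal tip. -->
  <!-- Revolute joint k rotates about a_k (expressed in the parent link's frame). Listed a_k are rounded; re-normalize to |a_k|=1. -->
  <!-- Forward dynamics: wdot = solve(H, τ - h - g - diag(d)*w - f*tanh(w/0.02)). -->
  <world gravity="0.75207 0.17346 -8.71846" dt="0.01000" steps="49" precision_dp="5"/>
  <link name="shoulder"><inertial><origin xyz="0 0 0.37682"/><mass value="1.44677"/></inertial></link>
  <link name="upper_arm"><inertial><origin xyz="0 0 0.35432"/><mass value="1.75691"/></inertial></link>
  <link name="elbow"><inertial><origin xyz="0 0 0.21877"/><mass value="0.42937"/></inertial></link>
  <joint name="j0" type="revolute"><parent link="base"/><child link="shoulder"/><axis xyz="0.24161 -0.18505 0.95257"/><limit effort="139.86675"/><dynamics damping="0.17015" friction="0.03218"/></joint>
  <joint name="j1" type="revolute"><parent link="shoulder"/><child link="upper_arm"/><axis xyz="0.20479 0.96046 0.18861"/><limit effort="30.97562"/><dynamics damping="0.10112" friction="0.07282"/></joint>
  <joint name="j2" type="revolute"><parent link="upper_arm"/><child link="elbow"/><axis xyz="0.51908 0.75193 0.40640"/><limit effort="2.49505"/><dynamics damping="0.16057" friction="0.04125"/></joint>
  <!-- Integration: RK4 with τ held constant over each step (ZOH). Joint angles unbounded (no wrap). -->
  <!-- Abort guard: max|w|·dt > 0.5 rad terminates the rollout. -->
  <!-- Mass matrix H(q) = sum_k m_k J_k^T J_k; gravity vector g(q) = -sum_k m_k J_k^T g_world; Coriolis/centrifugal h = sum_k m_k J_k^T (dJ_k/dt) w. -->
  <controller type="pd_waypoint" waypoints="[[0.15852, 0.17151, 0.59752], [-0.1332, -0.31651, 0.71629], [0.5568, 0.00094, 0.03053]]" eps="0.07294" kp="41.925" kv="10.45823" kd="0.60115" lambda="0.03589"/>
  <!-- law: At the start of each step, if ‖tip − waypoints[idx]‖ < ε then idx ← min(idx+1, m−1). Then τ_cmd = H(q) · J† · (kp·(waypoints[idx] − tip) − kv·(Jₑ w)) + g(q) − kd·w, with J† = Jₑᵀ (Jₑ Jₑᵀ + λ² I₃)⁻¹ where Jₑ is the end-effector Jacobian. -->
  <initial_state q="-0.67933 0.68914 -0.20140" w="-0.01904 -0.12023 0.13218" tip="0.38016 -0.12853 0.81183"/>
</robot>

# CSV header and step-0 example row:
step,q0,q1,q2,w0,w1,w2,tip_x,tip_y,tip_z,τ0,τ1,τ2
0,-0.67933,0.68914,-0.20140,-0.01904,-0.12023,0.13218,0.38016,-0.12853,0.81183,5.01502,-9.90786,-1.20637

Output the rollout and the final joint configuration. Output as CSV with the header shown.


step,q0,q1,q2,w0,w1,w2,tip_x,tip_y,tip_z,τ0,τ1,τ2
1,-0.67495,0.68847,-0.20039,0.88241,-0.01632,0.06689,0.37989,-0.12776,0.81215,4.25470,-9.73986,-1.06516
2,-0.66305,0.68846,-0.19991,1.49196,0.01200,0.03044,0.37956,-0.12587,0.81259,3.68405,-9.38467,-0.95581
3,-0.64602,0.68852,-0.19973,1.91207,0.00067,0.00799,0.37904,-0.12312,0.81324,3.24715,-8.94293,-0.86691
4,-0.62539,0.68840,-0.19973,2.21393,-0.02615,-0.00453,0.37828,-0.11969,0.81412,2.90481,-8.48319,-0.79523
5,-0.60214,0.68798,-0.19985,2.43392,-0.05828,-0.01685,0.37725,-0.11575,0.81524,2.63162,-8.02580,-0.73223
6,-0.57699,0.68723,-0.20010,2.59619,-0.09023,-0.03205,0.37592,-0.11141,0.81657,2.40938,-7.57987,-0.67434
7,-0.55042,0.68619,-0.20053,2.71853,-0.11769,-0.05310,0.37429,-0.10678,0.81810,2.22338,-7.15075,-0.61848
8,-0.52276,0.68491,-0.20119,2.81293,-0.13849,-0.07847,0.37237,-0.10194,0.81979,2.06355,-6.74150,-0.56502
9,-0.49425,0.68346,-0.20211,2.88719,-0.15175,-0.10537,0.37016,-0.09696,0.82163,1.92315,-6.35387,-0.51538
10,-0.46509,0.68192,-0.20330,2.94619,-0.15721,-0.13233,0.36769,-0.09190,0.82357,1.79747,-5.98846,-0.47015
11,-0.43539,0.68035,-0.20476,2.99293,-0.15498,-0.15889,0.36499,-0.08682,0.82557,1.68311,-5.64512,-0.42923
12,-0.40528,0.67885,-0.20648,3.02920,-0.14541,-0.18493,0.36208,-0.08178,0.82762,1.57771,-5.32344,-0.39236
13,-0.37485,0.67748,-0.20846,3.05602,-0.12900,-0.21040,0.35899,-0.07680,0.82968,1.47964,-5.02307,-0.35927
14,-0.34420,0.67631,-0.21069,3.07401,-0.10635,-0.23527,0.35575,-0.07193,0.83172,1.38781,-4.74377,-0.32971
15,-0.31341,0.67539,-0.21317,3.08350,-0.07807,-0.25945,0.35241,-0.06718,0.83372,1.30155,-4.48544,-0.30350
16,-0.28257,0.67477,-0.21589,3.08464,-0.04486,-0.28284,0.34900,-0.06259,0.83565,1.22050,-4.24805,-0.28048
17,-0.25176,0.67451,-0.21884,3.07644,-0.00819,-0.30432,0.34554,-0.05816,0.83749,1.14514,-4.02980,-0.26111
18,-0.22111,0.67461,-0.22197,3.05333,0.02714,-0.31922,0.34209,-0.05391,0.83924,1.07896,-3.82158,-0.24786
19,-0.19073,0.67507,-0.22524,3.02209,0.06477,-0.33478,0.33865,-0.04986,0.84088,1.01779,-3.63150,-0.23584
20,-0.16069,0.67593,-0.22869,2.98670,0.10649,-0.35246,0.33526,-0.04598,0.84239,0.95931,-3.46443,-0.22422
21,-0.13102,0.67722,-0.23231,2.94660,0.15132,-0.37020,0.33197,-0.04228,0.84377,0.90396,-3.31916,-0.21434
22,-0.10178,0.67897,-0.23610,2.90120,0.19838,-0.38727,0.32878,-0.03875,0.84501,0.85198,-3.19400,-0.20659
23,-0.07303,0.68120,-0.24006,2.85015,0.24699,-0.40355,0.32573,-0.03538,0.84609,0.80336,-3.08714,-0.20092
24,-0.04481,0.68391,-0.24419,2.79328,0.29658,-0.41915,0.32285,-0.03215,0.84702,0.75790,-2.99667,-0.19716
25,-0.01720,0.68713,-0.24846,2.73053,0.34672,-0.43426,0.32015,-0.02905,0.84777,0.71528,-2.92055,-0.19507
26,0.00976,0.69085,-0.25288,2.66195,0.39704,-0.44916,0.31765,-0.02607,0.84836,0.67505,-2.85668,-0.19441
27,0.03601,0.69507,-0.25746,2.58762,0.44729,-0.46416,0.31537,-0.02318,0.84877,0.63673,-2.80294,-0.19493
28,0.06148,0.69980,-0.26218,2.50767,0.49727,-0.47960,0.31332,-0.02037,0.84901,0.59982,-2.75728,-0.19637
29,0.08613,0.70502,-0.26707,2.42224,0.54686,-0.49586,0.31151,-0.01763,0.84907,0.56382,-2.71778,-0.19849
30,0.10989,0.71073,-0.27212,2.33151,0.59602,-0.51330,0.30995,-0.01494,0.84896,0.52829,-2.68277,-0.20108
31,0.13272,0.71694,-0.27735,2.23569,0.64475,-0.53227,0.30864,-0.01228,0.84867,0.49290,-2.65089,-0.20396
32,0.15457,0.72362,-0.28279,2.13499,0.69310,-0.55311,0.30759,-0.00964,0.84820,0.45738,-2.62115,-0.20697
33,0.17539,0.73080,-0.28844,2.02970,0.74118,-0.57610,0.30681,-0.00701,0.84755,0.42162,-2.59299,-0.21000
34,0.19514,0.73845,-0.29433,1.92013,0.78910,-0.60146,0.30629,-0.00438,0.84672,0.38566,-2.56633,-0.21300
35,0.21376,0.74658,-0.30049,1.80665,0.83699,-0.62936,0.30604,-0.00174,0.84570,0.34968,-2.54156,-0.21595
36,0.23124,0.75518,-0.30694,1.68968,0.88501,-0.65987,0.30607,0.00092,0.84450,0.31401,-2.51955,-0.21889
37,0.24753,0.76428,-0.31371,1.56971,0.93326,-0.69299,0.30637,0.00361,0.84311,0.27915,-2.50165,-0.22189
38,0.26261,0.77385,-0.32082,1.44731,0.98186,-0.72861,0.30694,0.00633,0.84152,0.24577,-2.48960,-0.22509
39,0.27646,0.78391,-0.32830,1.32310,1.03086,-0.76652,0.30779,0.00909,0.83973,0.21465,-2.48552,-0.22866
40,0.28905,0.79447,-0.33617,1.19778,1.08029,-0.80643,0.30892,0.01189,0.83774,0.18672,-2.49181,-0.23280
41,0.30040,0.80552,-0.34445,1.07210,1.13011,-0.84793,0.31033,0.01472,0.83553,0.16300,-2.51106,-0.23775
42,0.31049,0.81707,-0.35315,0.94688,1.18021,-0.89053,0.31202,0.01759,0.83311,0.14457,-2.54587,-0.24375
43,0.31933,0.82912,-0.36227,0.82298,1.23042,-0.93366,0.31398,0.02050,0.83047,0.13255,-2.59878,-0.25106
44,0.32694,0.84167,-0.37183,0.70130,1.28051,-0.97668,0.31622,0.02344,0.82759,0.12801,-2.67204,-0.25995
45,0.33336,0.85472,-0.38181,0.58271,1.33015,-1.01894,0.31872,0.02640,0.82448,0.13191,-2.76750,-0.27063
46,0.33860,0.86826,-0.39220,0.46811,1.37900,-1.05976,0.32149,0.02938,0.82113,0.14506,-2.88640,-0.28330
47,0.34273,0.88229,-0.40300,0.35833,1.42662,-1.09849,0.32450,0.03238,0.81753,0.16804,-3.02925,-0.29808
48,0.34578,0.89678,-0.41417,0.25411,1.47256,-1.13454,0.32776,0.03538,0.81370,0.20112,-3.19575,-0.31506
49,0.34783,0.91172,-0.42568,0.15611,1.51636,-1.16740,0.33124,0.03837,0.80962,,,
# final q (rad): 0.34783 0.91172 -0.42568


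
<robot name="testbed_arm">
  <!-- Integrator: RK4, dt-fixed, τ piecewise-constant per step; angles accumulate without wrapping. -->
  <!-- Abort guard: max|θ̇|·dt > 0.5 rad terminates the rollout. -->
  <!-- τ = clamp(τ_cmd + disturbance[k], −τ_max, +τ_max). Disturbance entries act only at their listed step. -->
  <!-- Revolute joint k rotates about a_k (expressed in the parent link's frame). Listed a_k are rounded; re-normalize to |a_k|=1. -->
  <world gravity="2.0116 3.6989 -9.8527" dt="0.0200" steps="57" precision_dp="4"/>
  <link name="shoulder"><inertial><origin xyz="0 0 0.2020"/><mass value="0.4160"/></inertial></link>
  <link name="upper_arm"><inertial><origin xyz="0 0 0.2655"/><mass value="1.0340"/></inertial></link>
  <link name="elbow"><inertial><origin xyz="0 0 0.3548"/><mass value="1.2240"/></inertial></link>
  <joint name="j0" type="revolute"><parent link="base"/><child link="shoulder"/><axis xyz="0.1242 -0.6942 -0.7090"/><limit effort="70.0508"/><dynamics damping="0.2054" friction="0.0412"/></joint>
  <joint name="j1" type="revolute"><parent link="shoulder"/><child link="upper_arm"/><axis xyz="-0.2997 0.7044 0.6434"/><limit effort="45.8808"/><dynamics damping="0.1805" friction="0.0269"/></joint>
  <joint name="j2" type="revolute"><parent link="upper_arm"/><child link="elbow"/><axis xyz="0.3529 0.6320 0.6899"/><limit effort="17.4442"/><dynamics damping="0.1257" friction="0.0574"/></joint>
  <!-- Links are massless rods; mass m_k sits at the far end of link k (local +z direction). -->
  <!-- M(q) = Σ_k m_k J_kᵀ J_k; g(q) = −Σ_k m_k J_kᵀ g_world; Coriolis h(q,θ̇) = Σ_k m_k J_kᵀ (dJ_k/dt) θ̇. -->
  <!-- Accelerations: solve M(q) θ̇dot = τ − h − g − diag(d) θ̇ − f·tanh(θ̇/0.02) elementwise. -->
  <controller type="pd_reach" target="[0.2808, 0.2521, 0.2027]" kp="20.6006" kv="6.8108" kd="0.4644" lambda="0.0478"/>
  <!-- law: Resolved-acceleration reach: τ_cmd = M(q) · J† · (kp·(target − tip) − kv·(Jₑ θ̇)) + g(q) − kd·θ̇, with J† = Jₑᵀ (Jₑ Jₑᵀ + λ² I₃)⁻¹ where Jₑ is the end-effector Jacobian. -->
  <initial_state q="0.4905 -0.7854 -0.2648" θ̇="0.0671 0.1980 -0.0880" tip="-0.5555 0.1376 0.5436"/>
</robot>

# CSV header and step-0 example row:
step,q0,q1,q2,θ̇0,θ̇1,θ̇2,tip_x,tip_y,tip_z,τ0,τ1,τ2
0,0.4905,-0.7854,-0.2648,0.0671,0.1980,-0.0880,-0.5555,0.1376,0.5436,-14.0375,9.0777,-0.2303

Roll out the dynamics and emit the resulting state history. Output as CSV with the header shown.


step,q0,q1,q2,θ̇0,θ̇1,θ̇2,tip_x,tip_y,tip_z,τ0,τ1,τ2
1,0.4715,-0.8032,-0.2788,-1.8475,-1.8183,-1.2758,-0.5527,0.1384,0.5438,-12.3174,9.5221,0.5238
2,0.4347,-0.8351,-0.3102,-1.8330,-1.3870,-1.8557,-0.5464,0.1406,0.5449,-11.3035,8.5580,0.8406
3,0.3968,-0.8616,-0.3512,-1.9639,-1.2643,-2.2394,-0.5378,0.1437,0.5478,-10.3094,7.8424,1.0162
4,0.3568,-0.8857,-0.3984,-2.0370,-1.1425,-2.4774,-0.5273,0.1474,0.5518,-9.4122,7.1941,1.1008
5,0.3156,-0.9076,-0.4495,-2.0837,-1.0422,-2.6233,-0.5154,0.1513,0.5567,-8.5987,6.6208,1.1376
6,0.2737,-0.9275,-0.5028,-2.1091,-0.9546,-2.7096,-0.5022,0.1554,0.5622,-7.8605,6.1104,1.1510
7,0.2314,-0.9458,-0.5575,-2.1182,-0.8758,-2.7576,-0.4880,0.1595,0.5681,-7.1872,5.6531,1.1558
8,0.1891,-0.9626,-0.6128,-2.1146,-0.8032,-2.7806,-0.4730,0.1637,0.5741,-6.5687,5.2397,1.1600
9,0.1470,-0.9780,-0.6685,-2.1010,-0.7351,-2.7871,-0.4573,0.1679,0.5802,-5.9957,4.8623,1.1679
10,0.1053,-0.9920,-0.7242,-2.0793,-0.6702,-2.7826,-0.4410,0.1722,0.5862,-5.4600,4.5141,1.1816
11,0.0640,-1.0048,-0.7797,-2.0511,-0.6079,-2.7706,-0.4241,0.1766,0.5920,-4.9550,4.1896,1.2018
12,0.0234,-1.0163,-0.8349,-2.0176,-0.5477,-2.7535,-0.4069,0.1810,0.5975,-4.4748,3.8843,1.2284
13,-0.0165,-1.0267,-0.8898,-1.9795,-0.4894,-2.7328,-0.3894,0.1856,0.6026,-4.0148,3.5945,1.2611
14,-0.0557,-1.0359,-0.9442,-1.9376,-0.4329,-2.7096,-0.3715,0.1902,0.6074,-3.5715,3.3172,1.2990
15,-0.0939,-1.0440,-0.9981,-1.8924,-0.3783,-2.6846,-0.3536,0.1950,0.6117,-3.1420,3.0503,1.3415
16,-0.1312,-1.0510,-1.0515,-1.8441,-0.3259,-2.6585,-0.3355,0.1999,0.6155,-2.7242,2.7919,1.3878
17,-0.1676,-1.0570,-1.1044,-1.7929,-0.2760,-2.6319,-0.3173,0.2048,0.6187,-2.3165,2.5408,1.4370
18,-0.2029,-1.0621,-1.1568,-1.7388,-0.2290,-2.6054,-0.2992,0.2099,0.6214,-1.9179,2.2961,1.4883
19,-0.2370,-1.0663,-1.2086,-1.6817,-0.1855,-2.5794,-0.2812,0.2151,0.6235,-1.5275,2.0569,1.5410
20,-0.2701,-1.0696,-1.2599,-1.6215,-0.1462,-2.5547,-0.2633,0.2204,0.6251,-1.1448,1.8229,1.5944
21,-0.3018,-1.0722,-1.3108,-1.5577,-0.1118,-2.5321,-0.2455,0.2258,0.6260,-0.7693,1.5933,1.6476
22,-0.3323,-1.0742,-1.3612,-1.4899,-0.0834,-2.5122,-0.2281,0.2313,0.6264,-0.4001,1.3677,1.7000
23,-0.3614,-1.0757,-1.4113,-1.4172,-0.0619,-2.4960,-0.2109,0.2368,0.6261,-0.0360,1.1451,1.7506
24,-0.3889,-1.0769,-1.4611,-1.3386,-0.0486,-2.4846,-0.1940,0.2425,0.6252,0.3252,0.9240,1.7987
25,-0.4148,-1.0779,-1.5107,-1.2526,-0.0444,-2.4792,-0.1775,0.2482,0.6238,0.6868,0.7021,1.8433
26,-0.4389,-1.0789,-1.5603,-1.1569,-0.0503,-2.4814,-0.1615,0.2539,0.6218,1.0549,0.4753,1.8834
27,-0.4610,-1.0802,-1.6101,-1.0488,-0.0684,-2.4930,-0.1458,0.2595,0.6193,1.4395,0.2375,1.9180
28,-0.4808,-1.0820,-1.6602,-0.9241,-0.1011,-2.5168,-0.1306,0.2651,0.6162,1.8571,-0.0215,1.9461
29,-0.4978,-1.0847,-1.7109,-0.7762,-0.1513,-2.5571,-0.1159,0.2706,0.6127,2.3353,-0.3187,1.9668
30,-0.5116,-1.0885,-1.7627,-0.5947,-0.2232,-2.6205,-0.1017,0.2758,0.6087,2.9195,-0.6821,1.9798
31,-0.5212,-1.0942,-1.8161,-0.3621,-0.3221,-2.7179,-0.0880,0.2807,0.6044,3.6781,-1.1536,1.9857
32,-0.5254,-1.1022,-1.8720,-0.0498,-0.4530,-2.8668,-0.0748,0.2850,0.5999,4.6700,-1.7702,1.9860
33,-0.5226,-1.1137,-1.9314,0.3351,-0.6813,-3.0715,-0.0622,0.2884,0.5953,5.7289,-2.3870,1.9707
34,-0.5101,-1.1287,-1.9959,0.9276,-0.7857,-3.3651,-0.0502,0.2904,0.5908,5.5667,-2.3587,1.9276
35,-0.4861,-1.1451,-2.0652,1.4682,-0.8124,-3.5541,-0.0388,0.2904,0.5871,2.9528,-0.8714,1.7490
36,-0.4556,-1.1601,-2.1345,1.5667,-0.6937,-3.3493,-0.0285,0.2880,0.5845,0.1100,0.7751,1.3796
37,-0.4278,-1.1721,-2.1963,1.1994,-0.5420,-2.8253,-0.0193,0.2843,0.5832,-1.1835,1.5776,0.9383
38,-0.4083,-1.1802,-2.2476,0.7414,-0.3005,-2.2910,-0.0109,0.2803,0.5827,-1.4243,1.7195,0.5785
39,-0.3975,-1.1835,-2.2891,0.3330,-0.0450,-1.8619,-0.0030,0.2768,0.5823,-1.2000,1.5577,0.3321
40,-0.3944,-1.1824,-2.3231,-0.0207,0.1410,-1.5418,0.0048,0.2743,0.5819,-0.7911,1.3032,0.1811
41,-0.3967,-1.1769,-2.3521,-0.2172,0.4093,-1.3565,0.0128,0.2728,0.5811,-0.3489,0.9454,0.1238
42,-0.4032,-1.1675,-2.3777,-0.4239,0.5323,-1.2130,0.0211,0.2722,0.5800,0.1268,0.6391,0.1046
43,-0.4130,-1.1556,-2.4012,-0.5542,0.6654,-1.1362,0.0297,0.2722,0.5784,0.5864,0.3167,0.1302
44,-0.4252,-1.1415,-2.4234,-0.6628,0.7440,-1.0897,0.0386,0.2730,0.5765,1.0324,0.0221,0.1772
45,-0.4392,-1.1261,-2.4450,-0.7362,0.8057,-1.0713,0.0478,0.2742,0.5741,1.4539,-0.2599,0.2409
46,-0.4545,-1.1097,-2.4664,-0.7898,0.8408,-1.0672,0.0572,0.2759,0.5714,1.8516,-0.5209,0.3114
47,-0.4706,-1.0928,-2.4878,-0.8237,0.8610,-1.0729,0.0666,0.2779,0.5683,2.2235,-0.7652,0.3845
48,-0.4873,-1.0756,-2.5093,-0.8435,0.8670,-1.0826,0.0761,0.2802,0.5649,2.5704,-0.9919,0.4558
49,-0.5042,-1.0583,-2.5310,-0.8512,0.8635,-1.0935,0.0856,0.2827,0.5611,2.8927,-1.2030,0.5229
50,-0.5213,-1.0413,-2.5530,-0.8497,0.8525,-1.1031,0.0949,0.2853,0.5571,3.1917,-1.3991,0.5842
51,-0.5382,-1.0244,-2.5751,-0.8407,0.8366,-1.1102,0.1041,0.2881,0.5529,3.4685,-1.5815,0.6387
52,-0.5548,-1.0080,-2.5973,-0.8259,0.8170,-1.1140,0.1131,0.2909,0.5485,3.7247,-1.7512,0.6861
53,-0.5712,-0.9919,-2.6196,-0.8067,0.7953,-1.1141,0.1219,0.2939,0.5440,3.9616,-1.9091,0.7265
54,-0.5871,-0.9763,-2.6419,-0.7841,0.7721,-1.1106,0.1304,0.2968,0.5393,4.1808,-2.0561,0.7602
55,-0.6025,-0.9611,-2.6640,-0.7591,0.7484,-1.1035,0.1386,0.2997,0.5346,4.3836,-2.1931,0.7875
56,-0.6174,-0.9464,-2.6860,-0.7323,0.7245,-1.0933,0.1465,0.3026,0.5297,4.5712,-2.3207,0.8091
57,-0.6318,-0.9322,-2.7077,-0.7044,0.7008,-1.0803,0.1542,0.3055,0.5249,,,
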